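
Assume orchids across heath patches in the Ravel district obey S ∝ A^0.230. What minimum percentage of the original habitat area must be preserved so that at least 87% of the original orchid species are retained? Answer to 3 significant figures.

54.6%

Need (A_new/A_old)^0.23 = 0.87, so A_new/A_old = 0.87^(1/0.23) = 0.87^4.348
ln(A_new/A_old) = ln 0.87 / 0.23 = -0.1393 / 0.23 = -0.6055
A_new/A_old = e^-0.6055 ≈ 0.5458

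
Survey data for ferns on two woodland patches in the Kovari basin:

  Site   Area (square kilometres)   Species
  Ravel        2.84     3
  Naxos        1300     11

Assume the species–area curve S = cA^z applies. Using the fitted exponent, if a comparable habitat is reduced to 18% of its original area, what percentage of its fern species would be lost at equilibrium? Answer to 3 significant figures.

30.5%

z = ln(11/3) / ln(1300/2.84) = 1.2993 / 6.1263 = 0.2121
S_new/S_old = (A_new/A_old)^z = 0.18^0.2121 = exp(0.2121 × -1.7148) = 0.6951
Fraction lost = 1 − 0.6951 = 0.3049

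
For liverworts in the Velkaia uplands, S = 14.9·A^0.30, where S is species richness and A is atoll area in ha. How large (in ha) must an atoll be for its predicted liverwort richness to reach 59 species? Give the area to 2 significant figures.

59 = 14.9 × A^0.3  ⇒  A^0.3 = 59/14.9 = 3.96
ln A = ln(3.96) / 0.3 = 1.3762 / 0.3 = 4.5873
A = e^4.5873 ≈ 98.22 ha

98 ha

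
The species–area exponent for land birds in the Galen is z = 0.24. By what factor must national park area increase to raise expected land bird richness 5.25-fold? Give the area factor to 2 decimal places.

(A₂/A₁)^0.24 = 5.25, so A₂/A₁ = 5.25^(1/0.24) = 5.25^4.167
ln(A₂/A₁) = ln 5.25 / 0.24 = 1.6582 / 0.24 = 6.9093
A₂/A₁ = e^6.9093 ≈ 1002

1001.53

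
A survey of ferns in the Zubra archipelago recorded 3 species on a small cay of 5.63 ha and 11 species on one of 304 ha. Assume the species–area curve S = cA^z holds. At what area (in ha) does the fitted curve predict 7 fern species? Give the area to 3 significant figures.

75.9 ha

z = ln(11/3) / ln(304/5.63) = 1.2993 / 3.9889 = 0.3257
c = 3 / 5.63^0.3257 = 3 / 1.756 = 1.709
A = (7/1.709)^(1/0.3257) ⇒ ln A = ln(4.097)/0.3257 = 4.3294
A = e^4.3294 ≈ 75.9 ha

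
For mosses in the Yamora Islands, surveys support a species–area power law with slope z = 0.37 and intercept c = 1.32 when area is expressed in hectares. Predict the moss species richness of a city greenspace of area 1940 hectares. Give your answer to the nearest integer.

S = 1.32 × 1940^0.37 = 1.32 × 16.46 ≈ 21.73

22 species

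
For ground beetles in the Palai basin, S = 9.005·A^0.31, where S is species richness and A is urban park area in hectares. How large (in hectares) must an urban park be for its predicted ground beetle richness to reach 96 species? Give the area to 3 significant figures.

2070 hectares

96 = 9.005 × A^0.31  ⇒  A^0.31 = 96/9.005 = 10.66
ln A = ln(10.66) / 0.31 = 2.3666 / 0.31 = 7.6341
A = e^7.6341 ≈ 2067 hectares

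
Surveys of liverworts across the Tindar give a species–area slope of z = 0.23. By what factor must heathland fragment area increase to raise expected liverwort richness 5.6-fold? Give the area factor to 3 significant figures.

(A₂/A₁)^0.23 = 5.6, so A₂/A₁ = 5.6^(1/0.23) = 5.6^4.348
ln(A₂/A₁) = ln 5.6 / 0.23 = 1.7228 / 0.23 = 7.4903
A₂/A₁ = e^7.4903 ≈ 1791

1790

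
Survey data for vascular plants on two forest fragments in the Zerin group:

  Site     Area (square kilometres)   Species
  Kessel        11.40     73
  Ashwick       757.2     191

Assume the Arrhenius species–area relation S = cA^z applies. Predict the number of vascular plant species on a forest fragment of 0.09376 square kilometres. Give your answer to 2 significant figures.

z = ln(191/73) / ln(757.2/11.4) = 0.9618 / 4.1960 = 0.2292
c = 73 / 11.4^0.2292 = 73 / 1.747 = 41.79
S₃ = 41.79 × 0.09376^0.2292 = 41.79 × 0.5813 ≈ 24.29

24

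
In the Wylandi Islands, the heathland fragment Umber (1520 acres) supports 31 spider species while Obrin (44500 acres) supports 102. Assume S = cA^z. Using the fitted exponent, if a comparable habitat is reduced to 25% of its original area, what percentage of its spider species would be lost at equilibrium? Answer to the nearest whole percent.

z = ln(102/31) / ln(44500/1520) = 1.1910 / 3.3768 = 0.3527
S_new/S_old = (A_new/A_old)^z = 0.25^0.3527 = exp(0.3527 × -1.3863) = 0.6133
Fraction lost = 1 − 0.6133 = 0.3867

39%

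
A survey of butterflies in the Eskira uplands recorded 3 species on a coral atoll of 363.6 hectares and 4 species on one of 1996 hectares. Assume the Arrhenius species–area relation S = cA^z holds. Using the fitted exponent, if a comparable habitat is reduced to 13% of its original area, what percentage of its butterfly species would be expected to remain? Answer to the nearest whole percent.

71%

z = ln(4/3) / ln(1996/363.6) = 0.2877 / 1.7028 = 0.1689
S_new/S_old = (A_new/A_old)^z = 0.13^0.1689 = exp(0.1689 × -2.0402) = 0.7084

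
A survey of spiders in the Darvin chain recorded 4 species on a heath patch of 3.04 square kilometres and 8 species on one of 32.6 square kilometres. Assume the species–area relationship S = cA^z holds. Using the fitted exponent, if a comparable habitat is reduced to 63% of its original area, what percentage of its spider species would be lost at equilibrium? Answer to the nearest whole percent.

z = ln(8/4) / ln(32.6/3.04) = 0.6931 / 2.3725 = 0.2922
S_new/S_old = (A_new/A_old)^z = 0.63^0.2922 = exp(0.2922 × -0.4620) = 0.8737
Fraction lost = 1 − 0.8737 = 0.1263

13%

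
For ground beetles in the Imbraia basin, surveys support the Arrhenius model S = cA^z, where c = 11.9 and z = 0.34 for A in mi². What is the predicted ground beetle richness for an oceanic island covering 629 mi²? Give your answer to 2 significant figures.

110

S = 11.9 × 629^0.34 = 11.9 × 8.944 ≈ 106.4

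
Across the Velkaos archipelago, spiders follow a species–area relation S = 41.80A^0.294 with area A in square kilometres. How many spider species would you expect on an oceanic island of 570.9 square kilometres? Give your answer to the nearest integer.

270

S = 41.8 × 570.9^0.294
ln S = ln 41.8 + 0.294 × ln 570.9 = 3.7329 + 0.294 × 6.3472 = 5.5990
S = e^5.5990 ≈ 270.1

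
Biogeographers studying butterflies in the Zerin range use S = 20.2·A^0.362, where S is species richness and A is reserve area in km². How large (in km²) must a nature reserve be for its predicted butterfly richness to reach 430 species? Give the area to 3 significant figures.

4660 km²

430 = 20.2 × A^0.362  ⇒  A^0.362 = 430/20.2 = 21.29
ln A = ln(21.29) / 0.362 = 3.0581 / 0.362 = 8.4478
A = e^8.4478 ≈ 4665 km²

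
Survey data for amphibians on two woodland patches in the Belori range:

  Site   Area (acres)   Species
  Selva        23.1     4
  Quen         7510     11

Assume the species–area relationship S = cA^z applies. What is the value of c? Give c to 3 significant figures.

2.31

z = ln(S₂/S₁) / ln(A₂/A₁) = ln(11/4) / ln(7510/23.1) = 1.0116 / 5.7842 = 0.1749
c = S₁ / A₁^z = 4 / 23.1^0.1749 = 4 / 1.732 = 2.31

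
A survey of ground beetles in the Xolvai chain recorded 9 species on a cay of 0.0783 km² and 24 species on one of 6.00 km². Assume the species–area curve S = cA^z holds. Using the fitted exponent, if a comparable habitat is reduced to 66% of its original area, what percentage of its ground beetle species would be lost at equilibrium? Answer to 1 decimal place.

z = ln(24/9) / ln(6/0.0783) = 0.9808 / 4.3390 = 0.2261
S_new/S_old = (A_new/A_old)^z = 0.66^0.2261 = exp(0.2261 × -0.4155) = 0.9103
Fraction lost = 1 − 0.9103 = 0.08965

9.0%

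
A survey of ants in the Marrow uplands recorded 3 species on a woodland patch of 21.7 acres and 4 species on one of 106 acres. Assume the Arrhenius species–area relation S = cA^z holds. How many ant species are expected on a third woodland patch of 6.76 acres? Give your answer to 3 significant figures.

2.43

z = ln(4/3) / ln(106/21.7) = 0.2877 / 1.5861 = 0.1814
c = 3 / 21.7^0.1814 = 3 / 1.747 = 1.717
S₃ = 1.717 × 6.76^0.1814 = 1.717 × 1.414 ≈ 2.428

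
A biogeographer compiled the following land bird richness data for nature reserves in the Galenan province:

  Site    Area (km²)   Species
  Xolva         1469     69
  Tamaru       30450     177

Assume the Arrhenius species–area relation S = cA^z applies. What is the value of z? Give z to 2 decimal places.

0.31

Taking logs: ln S = ln c + z ln A, so z = (ln S₂ − ln S₁)/(ln A₂ − ln A₁).
z = ln(177/69) / ln(30450/1469) = ln(2.565) / ln(20.73) = 0.9420 / 3.0315 = 0.3108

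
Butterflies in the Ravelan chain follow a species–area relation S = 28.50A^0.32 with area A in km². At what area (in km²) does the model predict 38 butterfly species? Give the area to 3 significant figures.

38 = 28.5 × A^0.32  ⇒  A^0.32 = 38/28.5 = 1.333
ln A = ln(1.333) / 0.32 = 0.2877 / 0.32 = 0.8990
A = e^0.8990 ≈ 2.457 km²

2.46 km²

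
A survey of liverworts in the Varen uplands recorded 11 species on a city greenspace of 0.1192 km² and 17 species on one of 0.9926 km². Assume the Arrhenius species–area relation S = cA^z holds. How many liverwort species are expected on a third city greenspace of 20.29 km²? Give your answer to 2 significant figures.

32

z = ln(17/11) / ln(0.9926/0.1192) = 0.4353 / 2.1195 = 0.2054
c = 11 / 0.1192^0.2054 = 11 / 0.6461 = 17.03
S₃ = 17.03 × 20.29^0.2054 = 17.03 × 1.856 ≈ 31.59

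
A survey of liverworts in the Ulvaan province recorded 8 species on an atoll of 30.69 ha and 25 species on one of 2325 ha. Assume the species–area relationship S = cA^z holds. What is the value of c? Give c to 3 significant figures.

z = ln(S₂/S₁) / ln(A₂/A₁) = ln(25/8) / ln(2325/30.69) = 1.1394 / 4.3275 = 0.2633
c = S₁ / A₁^z = 8 / 30.69^0.2633 = 8 / 2.463 = 3.248

3.25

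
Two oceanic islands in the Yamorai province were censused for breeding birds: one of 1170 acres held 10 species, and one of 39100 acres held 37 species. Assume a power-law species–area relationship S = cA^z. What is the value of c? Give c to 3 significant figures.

z = ln(S₂/S₁) / ln(A₂/A₁) = ln(37/10) / ln(39100/1170) = 1.3083 / 3.5091 = 0.3728
c = S₁ / A₁^z = 10 / 1170^0.3728 = 10 / 13.93 = 0.7179

0.718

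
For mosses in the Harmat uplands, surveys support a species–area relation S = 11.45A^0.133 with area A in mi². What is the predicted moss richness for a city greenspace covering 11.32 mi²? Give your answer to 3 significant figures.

15.8

S = 11.45 × 11.32^0.133 = 11.45 × 1.381 ≈ 15.81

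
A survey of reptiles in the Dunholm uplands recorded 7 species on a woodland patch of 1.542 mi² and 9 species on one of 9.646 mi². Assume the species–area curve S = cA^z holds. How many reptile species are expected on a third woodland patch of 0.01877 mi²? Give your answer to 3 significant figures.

3.83

z = ln(9/7) / ln(9.646/1.542) = 0.2513 / 1.8335 = 0.1371
c = 7 / 1.542^0.1371 = 7 / 1.061 = 6.597
S₃ = 6.597 × 0.01877^0.1371 = 6.597 × 0.5799 ≈ 3.825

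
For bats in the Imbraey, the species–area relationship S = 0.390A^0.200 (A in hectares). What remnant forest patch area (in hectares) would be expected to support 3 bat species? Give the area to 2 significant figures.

3 = 0.39 × A^0.2  ⇒  A^0.2 = 3/0.39 = 7.692
ln A = ln(7.692) / 0.2 = 2.0402 / 0.2 = 10.2011
A = e^10.2011 ≈ 26933 hectares

27000 hectares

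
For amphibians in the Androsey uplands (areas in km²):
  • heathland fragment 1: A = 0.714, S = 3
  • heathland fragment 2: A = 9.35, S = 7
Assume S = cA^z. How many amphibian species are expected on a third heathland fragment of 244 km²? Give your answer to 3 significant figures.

20.5

z = ln(7/3) / ln(9.35/0.714) = 0.8473 / 2.5722 = 0.3294
c = 3 / 0.714^0.3294 = 3 / 0.895 = 3.352
S₃ = 3.352 × 244^0.3294 = 3.352 × 6.115 ≈ 20.5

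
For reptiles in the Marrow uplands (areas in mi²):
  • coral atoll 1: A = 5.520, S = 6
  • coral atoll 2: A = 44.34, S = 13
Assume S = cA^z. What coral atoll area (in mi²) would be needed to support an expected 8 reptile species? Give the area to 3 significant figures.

12.0 mi²

z = ln(13/6) / ln(44.34/5.52) = 0.7732 / 2.0835 = 0.3711
c = 6 / 5.52^0.3711 = 6 / 1.885 = 3.183
A = (8/3.183)^(1/0.3711) ⇒ ln A = ln(2.513)/0.3711 = 2.4836
A = e^2.4836 ≈ 11.98 mi²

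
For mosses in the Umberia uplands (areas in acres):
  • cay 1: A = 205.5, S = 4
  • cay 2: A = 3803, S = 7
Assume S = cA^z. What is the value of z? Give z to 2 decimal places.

Taking logs: ln S = ln c + z ln A, so z = (ln S₂ − ln S₁)/(ln A₂ − ln A₁).
z = ln(7/4) / ln(3803/205.5) = ln(1.75) / ln(18.51) = 0.5596 / 2.9181 = 0.1918

0.19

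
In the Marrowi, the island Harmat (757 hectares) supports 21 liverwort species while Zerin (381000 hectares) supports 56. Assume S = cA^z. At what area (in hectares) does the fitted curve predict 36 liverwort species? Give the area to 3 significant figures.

23100 hectares

z = ln(56/21) / ln(381000/757) = 0.9808 / 6.2212 = 0.1577
c = 21 / 757^0.1577 = 21 / 2.844 = 7.384
A = (36/7.384)^(1/0.1577) ⇒ ln A = ln(4.875)/0.1577 = 10.0481
A = e^10.0481 ≈ 23112 hectares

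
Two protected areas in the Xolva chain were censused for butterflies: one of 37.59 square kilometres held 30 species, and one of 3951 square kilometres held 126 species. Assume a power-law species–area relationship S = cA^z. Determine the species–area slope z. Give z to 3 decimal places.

Taking logs: ln S = ln c + z ln A, so z = (ln S₂ − ln S₁)/(ln A₂ − ln A₁).
z = ln(126/30) / ln(3951/37.59) = ln(4.2) / ln(105.1) = 1.4351 / 4.6550 = 0.3083

0.308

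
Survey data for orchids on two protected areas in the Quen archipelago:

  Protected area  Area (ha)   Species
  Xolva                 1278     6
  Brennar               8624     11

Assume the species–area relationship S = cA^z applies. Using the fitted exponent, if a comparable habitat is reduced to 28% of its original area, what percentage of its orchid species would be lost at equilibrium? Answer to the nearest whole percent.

z = ln(11/6) / ln(8624/1278) = 0.6061 / 1.9093 = 0.3175
S_new/S_old = (A_new/A_old)^z = 0.28^0.3175 = exp(0.3175 × -1.2730) = 0.6676
Fraction lost = 1 − 0.6676 = 0.3324

33%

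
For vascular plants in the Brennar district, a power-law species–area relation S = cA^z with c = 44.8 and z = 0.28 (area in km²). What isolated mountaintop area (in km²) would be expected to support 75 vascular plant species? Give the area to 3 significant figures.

75 = 44.8 × A^0.28  ⇒  A^0.28 = 75/44.8 = 1.674
ln A = ln(1.674) / 0.28 = 0.5153 / 0.28 = 1.8403
A = e^1.8403 ≈ 6.298 km²

6.30 km²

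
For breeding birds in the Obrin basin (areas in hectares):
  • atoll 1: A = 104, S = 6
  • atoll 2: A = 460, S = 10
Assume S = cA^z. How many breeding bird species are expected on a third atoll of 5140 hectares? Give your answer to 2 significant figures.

z = ln(10/6) / ln(460/104) = 0.5108 / 1.4868 = 0.3436
c = 6 / 104^0.3436 = 6 / 4.932 = 1.217
S₃ = 1.217 × 5140^0.3436 = 1.217 × 18.83 ≈ 22.92

23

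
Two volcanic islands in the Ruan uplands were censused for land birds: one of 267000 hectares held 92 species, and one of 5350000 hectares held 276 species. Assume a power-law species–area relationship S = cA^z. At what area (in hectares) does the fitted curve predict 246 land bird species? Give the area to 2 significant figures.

3900000 hectares

z = ln(276/92) / ln(5350000/267000) = 1.0986 / 2.9976 = 0.3665
c = 92 / 267000^0.3665 = 92 / 97.45 = 0.944
A = (246/0.944)^(1/0.3665) ⇒ ln A = ln(260.6)/0.3665 = 15.1786
A = e^15.1786 ≈ 3908391 hectares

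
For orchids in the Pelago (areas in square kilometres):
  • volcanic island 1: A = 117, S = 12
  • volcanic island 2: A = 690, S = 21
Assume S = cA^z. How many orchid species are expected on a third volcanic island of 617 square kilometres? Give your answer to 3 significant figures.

20.3

z = ln(21/12) / ln(690/117) = 0.5596 / 1.7745 = 0.3154
c = 12 / 117^0.3154 = 12 / 4.49 = 2.673
S₃ = 2.673 × 617^0.3154 = 2.673 × 7.585 ≈ 20.27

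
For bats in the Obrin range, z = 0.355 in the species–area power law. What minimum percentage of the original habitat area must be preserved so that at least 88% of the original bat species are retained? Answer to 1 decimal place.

Need (A_new/A_old)^0.355 = 0.88, so A_new/A_old = 0.88^(1/0.355) = 0.88^2.817
ln(A_new/A_old) = ln 0.88 / 0.355 = -0.1278 / 0.355 = -0.3601
A_new/A_old = e^-0.3601 ≈ 0.6976

69.8%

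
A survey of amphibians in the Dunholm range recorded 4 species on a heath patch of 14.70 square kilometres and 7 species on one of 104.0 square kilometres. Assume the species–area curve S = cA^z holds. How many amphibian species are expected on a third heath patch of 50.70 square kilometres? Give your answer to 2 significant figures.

5.7

z = ln(7/4) / ln(104/14.7) = 0.5596 / 1.9565 = 0.2860
c = 4 / 14.7^0.2860 = 4 / 2.157 = 1.854
S₃ = 1.854 × 50.7^0.2860 = 1.854 × 3.074 ≈ 5.7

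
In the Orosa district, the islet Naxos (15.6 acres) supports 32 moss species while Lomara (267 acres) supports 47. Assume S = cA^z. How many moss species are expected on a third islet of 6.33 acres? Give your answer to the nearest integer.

28

z = ln(47/32) / ln(267/15.6) = 0.3844 / 2.8400 = 0.1354
c = 32 / 15.6^0.1354 = 32 / 1.45 = 22.06
S₃ = 22.06 × 6.33^0.1354 = 22.06 × 1.284 ≈ 28.32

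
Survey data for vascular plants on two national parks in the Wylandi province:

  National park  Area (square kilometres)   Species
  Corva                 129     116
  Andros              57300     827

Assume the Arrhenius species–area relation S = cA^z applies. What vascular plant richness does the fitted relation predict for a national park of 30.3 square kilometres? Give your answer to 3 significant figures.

72.7

z = ln(827/116) / ln(57300/129) = 1.9642 / 6.0962 = 0.3222
c = 116 / 129^0.3222 = 116 / 4.787 = 24.23
S₃ = 24.23 × 30.3^0.3222 = 24.23 × 3.001 ≈ 72.74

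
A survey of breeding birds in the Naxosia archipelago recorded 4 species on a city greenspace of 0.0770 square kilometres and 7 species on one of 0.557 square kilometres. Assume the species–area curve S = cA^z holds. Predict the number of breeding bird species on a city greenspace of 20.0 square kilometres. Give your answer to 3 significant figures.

z = ln(7/4) / ln(0.557/0.077) = 0.5596 / 1.9788 = 0.2828
c = 4 / 0.077^0.2828 = 4 / 0.4843 = 8.26
S₃ = 8.26 × 20^0.2828 = 8.26 × 2.333 ≈ 19.27

19.3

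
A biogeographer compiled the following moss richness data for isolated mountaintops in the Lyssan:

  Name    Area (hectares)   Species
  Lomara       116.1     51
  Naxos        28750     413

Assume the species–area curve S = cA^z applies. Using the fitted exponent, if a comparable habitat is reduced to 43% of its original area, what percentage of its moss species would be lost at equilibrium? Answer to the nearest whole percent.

z = ln(413/51) / ln(28750/116.1) = 2.0916 / 5.5119 = 0.3795
S_new/S_old = (A_new/A_old)^z = 0.43^0.3795 = exp(0.3795 × -0.8440) = 0.726
Fraction lost = 1 − 0.726 = 0.274

27%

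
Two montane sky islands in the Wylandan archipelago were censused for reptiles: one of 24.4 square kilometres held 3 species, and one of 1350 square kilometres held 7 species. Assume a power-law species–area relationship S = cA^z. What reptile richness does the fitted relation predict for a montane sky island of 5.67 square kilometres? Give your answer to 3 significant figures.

z = ln(7/3) / ln(1350/24.4) = 0.8473 / 4.0133 = 0.2111
c = 3 / 24.4^0.2111 = 3 / 1.963 = 1.528
S₃ = 1.528 × 5.67^0.2111 = 1.528 × 1.442 ≈ 2.204

2.20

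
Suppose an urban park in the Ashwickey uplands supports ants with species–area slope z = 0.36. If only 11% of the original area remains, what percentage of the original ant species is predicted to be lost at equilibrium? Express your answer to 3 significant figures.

S_new/S_old = (A_new/A_old)^z = 0.11^0.36
= exp(0.36 × ln 0.11) = exp(0.36 × -2.2073) = exp(-0.7946) ≈ 0.4518
Fraction lost = 1 − 0.4518 = 0.5482

54.8%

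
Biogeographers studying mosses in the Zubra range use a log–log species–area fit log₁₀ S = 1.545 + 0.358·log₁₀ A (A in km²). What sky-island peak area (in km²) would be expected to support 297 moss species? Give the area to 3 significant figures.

297 = 35.08 × A^0.358  ⇒  A^0.358 = 297/35.08 = 8.468
ln A = ln(8.468) / 0.358 = 2.1362 / 0.358 = 5.9671
A = e^5.9671 ≈ 390.4 km²

390 km²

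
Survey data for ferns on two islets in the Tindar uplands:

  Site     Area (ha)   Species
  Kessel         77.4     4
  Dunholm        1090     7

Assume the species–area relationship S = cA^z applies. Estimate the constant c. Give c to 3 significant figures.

z = ln(S₂/S₁) / ln(A₂/A₁) = ln(7/4) / ln(1090/77.4) = 0.5596 / 2.6449 = 0.2116
c = S₁ / A₁^z = 4 / 77.4^0.2116 = 4 / 2.51 = 1.594

1.59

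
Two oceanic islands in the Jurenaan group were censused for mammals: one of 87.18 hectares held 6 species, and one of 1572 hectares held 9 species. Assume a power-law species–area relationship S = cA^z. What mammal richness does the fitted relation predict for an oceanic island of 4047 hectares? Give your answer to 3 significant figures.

10.3

z = ln(9/6) / ln(1572/87.18) = 0.4055 / 2.8921 = 0.1402
c = 6 / 87.18^0.1402 = 6 / 1.871 = 3.207
S₃ = 3.207 × 4047^0.1402 = 3.207 × 3.204 ≈ 10.28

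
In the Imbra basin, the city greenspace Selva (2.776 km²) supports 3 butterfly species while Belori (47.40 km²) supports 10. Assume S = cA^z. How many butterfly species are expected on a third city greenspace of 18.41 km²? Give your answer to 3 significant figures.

6.69

z = ln(10/3) / ln(47.4/2.776) = 1.2040 / 2.8376 = 0.4243
c = 3 / 2.776^0.4243 = 3 / 1.542 = 1.945
S₃ = 1.945 × 18.41^0.4243 = 1.945 × 3.442 ≈ 6.695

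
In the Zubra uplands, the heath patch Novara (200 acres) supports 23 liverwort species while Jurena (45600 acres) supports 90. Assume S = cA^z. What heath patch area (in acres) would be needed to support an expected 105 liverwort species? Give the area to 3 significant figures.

z = ln(90/23) / ln(45600/200) = 1.3643 / 5.4293 = 0.2513
c = 23 / 200^0.2513 = 23 / 3.786 = 6.075
A = (105/6.075)^(1/0.2513) ⇒ ln A = ln(17.29)/0.2513 = 11.3411
A = e^11.3411 ≈ 84214 acres

84200 acres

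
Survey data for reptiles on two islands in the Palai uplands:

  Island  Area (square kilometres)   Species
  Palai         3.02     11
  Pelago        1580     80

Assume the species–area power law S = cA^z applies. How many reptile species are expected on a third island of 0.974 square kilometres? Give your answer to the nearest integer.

z = ln(80/11) / ln(1580/3.02) = 1.9841 / 6.2599 = 0.3170
c = 11 / 3.02^0.3170 = 11 / 1.42 = 7.749
S₃ = 7.749 × 0.974^0.3170 = 7.749 × 0.9917 ≈ 7.685

8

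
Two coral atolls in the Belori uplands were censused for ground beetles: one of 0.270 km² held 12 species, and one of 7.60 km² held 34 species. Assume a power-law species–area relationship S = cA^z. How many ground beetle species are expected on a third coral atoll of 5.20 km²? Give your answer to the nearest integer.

30

z = ln(34/12) / ln(7.6/0.27) = 1.0415 / 3.3375 = 0.3120
c = 12 / 0.27^0.3120 = 12 / 0.6646 = 18.06
S₃ = 18.06 × 5.2^0.3120 = 18.06 × 1.673 ≈ 30.2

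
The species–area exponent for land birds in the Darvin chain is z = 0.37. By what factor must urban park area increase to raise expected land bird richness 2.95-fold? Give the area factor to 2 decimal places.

(A₂/A₁)^0.37 = 2.95, so A₂/A₁ = 2.95^(1/0.37) = 2.95^2.703
ln(A₂/A₁) = ln 2.95 / 0.37 = 1.0818 / 0.37 = 2.9238
A₂/A₁ = e^2.9238 ≈ 18.61

18.61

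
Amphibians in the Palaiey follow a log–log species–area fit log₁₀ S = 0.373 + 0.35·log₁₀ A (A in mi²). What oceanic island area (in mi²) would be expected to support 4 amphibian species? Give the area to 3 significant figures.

4.51 mi²

4 = 2.36 × A^0.35  ⇒  A^0.35 = 4/2.36 = 1.695
ln A = ln(1.695) / 0.35 = 0.5274 / 0.35 = 1.5069
A = e^1.5069 ≈ 4.513 mi²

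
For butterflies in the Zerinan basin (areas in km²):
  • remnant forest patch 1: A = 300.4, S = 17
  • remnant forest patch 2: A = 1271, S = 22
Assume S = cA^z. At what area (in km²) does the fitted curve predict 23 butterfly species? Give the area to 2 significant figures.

z = ln(22/17) / ln(1271/300.4) = 0.2578 / 1.4424 = 0.1787
c = 17 / 300.4^0.1787 = 17 / 2.773 = 6.132
A = (23/6.132)^(1/0.1787) ⇒ ln A = ln(3.751)/0.1787 = 7.3962
A = e^7.3962 ≈ 1630 km²

1600 km²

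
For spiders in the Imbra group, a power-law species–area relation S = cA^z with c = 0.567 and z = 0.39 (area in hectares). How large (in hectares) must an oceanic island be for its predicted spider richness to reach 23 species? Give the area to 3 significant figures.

23 = 0.567 × A^0.39  ⇒  A^0.39 = 23/0.567 = 40.56
ln A = ln(40.56) / 0.39 = 3.7029 / 0.39 = 9.4946
A = e^9.4946 ≈ 13288 hectares

13300 hectares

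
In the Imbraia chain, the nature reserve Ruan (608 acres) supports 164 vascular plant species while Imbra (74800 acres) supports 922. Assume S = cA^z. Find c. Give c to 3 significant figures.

16.4

z = ln(S₂/S₁) / ln(A₂/A₁) = ln(922/164) / ln(74800/608) = 1.7267 / 4.8124 = 0.3588
c = S₁ / A₁^z = 164 / 608^0.3588 = 164 / 9.974 = 16.44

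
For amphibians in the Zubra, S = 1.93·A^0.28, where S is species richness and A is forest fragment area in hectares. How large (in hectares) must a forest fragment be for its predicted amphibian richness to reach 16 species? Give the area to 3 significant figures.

1910 hectares

16 = 1.93 × A^0.28  ⇒  A^0.28 = 16/1.93 = 8.29
ln A = ln(8.29) / 0.28 = 2.1151 / 0.28 = 7.5538
A = e^7.5538 ≈ 1908 hectares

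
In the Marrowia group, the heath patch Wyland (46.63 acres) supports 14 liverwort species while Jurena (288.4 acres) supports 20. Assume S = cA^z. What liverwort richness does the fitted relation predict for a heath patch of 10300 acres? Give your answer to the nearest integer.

z = ln(20/14) / ln(288.4/46.63) = 0.3567 / 1.8221 = 0.1957
c = 14 / 46.63^0.1957 = 14 / 2.121 = 6.599
S₃ = 6.599 × 10300^0.1957 = 6.599 × 6.103 ≈ 40.27

40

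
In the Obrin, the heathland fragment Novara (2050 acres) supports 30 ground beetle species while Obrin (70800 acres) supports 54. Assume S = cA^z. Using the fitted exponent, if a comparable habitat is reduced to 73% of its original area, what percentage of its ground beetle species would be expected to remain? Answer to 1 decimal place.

94.9%

z = ln(54/30) / ln(70800/2050) = 0.5878 / 3.5420 = 0.1659
S_new/S_old = (A_new/A_old)^z = 0.73^0.1659 = exp(0.1659 × -0.3147) = 0.9491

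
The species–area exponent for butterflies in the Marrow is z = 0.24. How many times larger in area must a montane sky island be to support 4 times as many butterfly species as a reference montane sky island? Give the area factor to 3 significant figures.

(A₂/A₁)^0.24 = 4, so A₂/A₁ = 4^(1/0.24) = 4^4.167
ln(A₂/A₁) = ln 4 / 0.24 = 1.3863 / 0.24 = 5.7762
A₂/A₁ = e^5.7762 ≈ 322.5

323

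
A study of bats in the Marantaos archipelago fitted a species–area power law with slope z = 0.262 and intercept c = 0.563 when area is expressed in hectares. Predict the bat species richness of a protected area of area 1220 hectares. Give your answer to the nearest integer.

4 species

S = 0.563 × 1220^0.262 = 0.563 × 6.436 ≈ 3.624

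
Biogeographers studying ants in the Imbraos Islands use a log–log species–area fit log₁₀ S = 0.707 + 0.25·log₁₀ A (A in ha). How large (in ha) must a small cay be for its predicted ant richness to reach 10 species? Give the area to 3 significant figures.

14.9 ha

10 = 5.093 × A^0.25  ⇒  A^0.25 = 10/5.093 = 1.963
ln A = ln(1.963) / 0.25 = 0.6747 / 0.25 = 2.6986
A = e^2.6986 ≈ 14.86 ha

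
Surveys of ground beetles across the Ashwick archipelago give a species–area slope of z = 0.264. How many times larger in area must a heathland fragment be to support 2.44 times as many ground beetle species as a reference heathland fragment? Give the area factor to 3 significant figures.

(A₂/A₁)^0.264 = 2.44, so A₂/A₁ = 2.44^(1/0.264) = 2.44^3.788
ln(A₂/A₁) = ln 2.44 / 0.264 = 0.8920 / 0.264 = 3.3788
A₂/A₁ = e^3.3788 ≈ 29.33

29.3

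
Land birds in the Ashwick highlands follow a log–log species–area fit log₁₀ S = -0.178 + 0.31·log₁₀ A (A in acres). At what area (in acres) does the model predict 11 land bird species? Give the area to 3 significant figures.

11 = 0.6637 × A^0.31  ⇒  A^0.31 = 11/0.6637 = 16.57
ln A = ln(16.57) / 0.31 = 2.8078 / 0.31 = 9.0573
A = e^9.0573 ≈ 8581 acres

8580 acres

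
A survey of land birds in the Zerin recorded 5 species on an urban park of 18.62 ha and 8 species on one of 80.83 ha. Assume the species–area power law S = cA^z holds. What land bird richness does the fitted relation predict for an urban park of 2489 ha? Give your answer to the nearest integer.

24

z = ln(8/5) / ln(80.83/18.62) = 0.4700 / 1.4681 = 0.3201
c = 5 / 18.62^0.3201 = 5 / 2.55 = 1.961
S₃ = 1.961 × 2489^0.3201 = 1.961 × 12.22 ≈ 23.97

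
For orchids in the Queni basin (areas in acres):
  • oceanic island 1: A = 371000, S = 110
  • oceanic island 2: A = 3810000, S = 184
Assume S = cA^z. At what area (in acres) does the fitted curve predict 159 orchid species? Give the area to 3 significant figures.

z = ln(184/110) / ln(3810000/371000) = 0.5145 / 2.3292 = 0.2209
c = 110 / 371000^0.2209 = 110 / 16.99 = 6.475
A = (159/6.475)^(1/0.2209) ⇒ ln A = ln(24.55)/0.2209 = 14.4920
A = e^14.4920 ≈ 1966933 acres

1970000 acres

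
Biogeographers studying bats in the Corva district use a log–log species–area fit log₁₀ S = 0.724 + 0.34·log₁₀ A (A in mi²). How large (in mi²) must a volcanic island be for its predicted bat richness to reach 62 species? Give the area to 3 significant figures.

62 = 5.297 × A^0.34  ⇒  A^0.34 = 62/5.297 = 11.71
ln A = ln(11.71) / 0.34 = 2.4601 / 0.34 = 7.2355
A = e^7.2355 ≈ 1388 mi²

1390 mi²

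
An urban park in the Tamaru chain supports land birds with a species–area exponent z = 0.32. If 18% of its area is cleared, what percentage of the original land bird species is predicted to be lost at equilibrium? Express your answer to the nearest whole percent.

6%

S_new/S_old = (A_new/A_old)^z = 0.82^0.32
= exp(0.32 × ln 0.82) = exp(0.32 × -0.1985) = exp(-0.0635) ≈ 0.9385
Fraction lost = 1 − 0.9385 = 0.06153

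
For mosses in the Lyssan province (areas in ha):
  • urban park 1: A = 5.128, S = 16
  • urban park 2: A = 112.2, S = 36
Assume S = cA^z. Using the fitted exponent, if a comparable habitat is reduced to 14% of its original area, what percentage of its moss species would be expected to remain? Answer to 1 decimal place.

z = ln(36/16) / ln(112.2/5.128) = 0.8109 / 3.0856 = 0.2628
S_new/S_old = (A_new/A_old)^z = 0.14^0.2628 = exp(0.2628 × -1.9661) = 0.5965

59.6%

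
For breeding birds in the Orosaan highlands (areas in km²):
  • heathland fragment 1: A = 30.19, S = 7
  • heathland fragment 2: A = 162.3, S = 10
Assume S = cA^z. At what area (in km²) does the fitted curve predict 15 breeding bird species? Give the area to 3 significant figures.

z = ln(10/7) / ln(162.3/30.19) = 0.3567 / 1.6819 = 0.2121
c = 7 / 30.19^0.2121 = 7 / 2.06 = 3.398
A = (15/3.398)^(1/0.2121) ⇒ ln A = ln(4.414)/0.2121 = 7.0015
A = e^7.0015 ≈ 1098 km²

1100 km²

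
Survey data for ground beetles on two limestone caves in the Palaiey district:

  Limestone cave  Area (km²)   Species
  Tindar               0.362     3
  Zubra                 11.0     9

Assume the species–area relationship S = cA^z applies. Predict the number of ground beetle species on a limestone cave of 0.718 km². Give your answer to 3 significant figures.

3.74

z = ln(9/3) / ln(11/0.362) = 1.0986 / 3.4140 = 0.3218
c = 3 / 0.362^0.3218 = 3 / 0.7211 = 4.16
S₃ = 4.16 × 0.718^0.3218 = 4.16 × 0.8989 ≈ 3.74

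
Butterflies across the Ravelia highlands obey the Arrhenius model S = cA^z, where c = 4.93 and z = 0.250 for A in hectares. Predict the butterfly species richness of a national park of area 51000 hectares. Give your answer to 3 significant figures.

74.1

S = 4.93 × 51000^0.25
ln S = ln 4.93 + 0.25 × ln 51000 = 1.5953 + 0.25 × 10.8396 = 4.3052
S = e^4.3052 ≈ 74.09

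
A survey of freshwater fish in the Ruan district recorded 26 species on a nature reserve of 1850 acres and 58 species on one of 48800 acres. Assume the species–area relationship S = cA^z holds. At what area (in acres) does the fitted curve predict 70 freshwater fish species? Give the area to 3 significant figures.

z = ln(58/26) / ln(48800/1850) = 0.8023 / 3.2725 = 0.2452
c = 26 / 1850^0.2452 = 26 / 6.325 = 4.111
A = (70/4.111)^(1/0.2452) ⇒ ln A = ln(17.03)/0.2452 = 11.5625
A = e^11.5625 ≈ 105082 acres

105000 acres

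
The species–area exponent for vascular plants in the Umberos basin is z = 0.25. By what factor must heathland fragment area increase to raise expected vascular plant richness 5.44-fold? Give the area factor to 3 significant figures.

876

(A₂/A₁)^0.25 = 5.44, so A₂/A₁ = 5.44^(1/0.25) = 5.44^4
ln(A₂/A₁) = ln 5.44 / 0.25 = 1.6938 / 0.25 = 6.7751
A₂/A₁ = e^6.7751 ≈ 875.8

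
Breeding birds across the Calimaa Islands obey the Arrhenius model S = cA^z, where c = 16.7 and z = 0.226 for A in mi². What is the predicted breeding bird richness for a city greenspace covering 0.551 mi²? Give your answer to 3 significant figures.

14.6

S = 16.7 × 0.551^0.226 = 16.7 × 0.874 ≈ 14.6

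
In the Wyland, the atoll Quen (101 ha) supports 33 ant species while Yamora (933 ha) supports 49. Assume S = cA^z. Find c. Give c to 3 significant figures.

14.5

z = ln(S₂/S₁) / ln(A₂/A₁) = ln(49/33) / ln(933/101) = 0.3953 / 2.2233 = 0.1778
c = S₁ / A₁^z = 33 / 101^0.1778 = 33 / 2.272 = 14.53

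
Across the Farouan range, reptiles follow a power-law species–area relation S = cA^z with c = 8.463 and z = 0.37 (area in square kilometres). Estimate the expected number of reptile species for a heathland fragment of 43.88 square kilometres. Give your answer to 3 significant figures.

34.3

S = 8.463 × 43.88^0.37 = 8.463 × 4.052 ≈ 34.29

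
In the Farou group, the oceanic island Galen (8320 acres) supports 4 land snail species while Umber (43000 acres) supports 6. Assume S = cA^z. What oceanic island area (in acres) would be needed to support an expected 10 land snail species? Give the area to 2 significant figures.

340000 acres

z = ln(6/4) / ln(43000/8320) = 0.4055 / 1.6425 = 0.2469
c = 4 / 8320^0.2469 = 4 / 9.283 = 0.4309
A = (10/0.4309)^(1/0.2469) ⇒ ln A = ln(23.21)/0.2469 = 12.7383
A = e^12.7383 ≈ 340547 acres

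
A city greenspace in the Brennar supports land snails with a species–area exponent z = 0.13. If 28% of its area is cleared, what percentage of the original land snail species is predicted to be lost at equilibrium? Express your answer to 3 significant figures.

S_new/S_old = (A_new/A_old)^z = 0.72^0.13
= exp(0.13 × ln 0.72) = exp(0.13 × -0.3285) = exp(-0.0427) ≈ 0.9582
Fraction lost = 1 − 0.9582 = 0.04181

4.18%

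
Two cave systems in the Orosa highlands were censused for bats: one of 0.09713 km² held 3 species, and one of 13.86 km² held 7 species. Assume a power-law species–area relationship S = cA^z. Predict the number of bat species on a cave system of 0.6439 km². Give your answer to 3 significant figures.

4.14

z = ln(7/3) / ln(13.86/0.09713) = 0.8473 / 4.9607 = 0.1708
c = 3 / 0.09713^0.1708 = 3 / 0.6715 = 4.468
S₃ = 4.468 × 0.6439^0.1708 = 4.468 × 0.9276 ≈ 4.144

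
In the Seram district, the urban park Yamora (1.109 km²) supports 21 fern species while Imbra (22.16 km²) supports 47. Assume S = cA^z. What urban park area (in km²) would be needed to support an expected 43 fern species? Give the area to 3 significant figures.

15.9 km²

z = ln(47/21) / ln(22.16/1.109) = 0.8056 / 2.9948 = 0.2690
c = 21 / 1.109^0.2690 = 21 / 1.028 = 20.42
A = (43/20.42)^(1/0.2690) ⇒ ln A = ln(2.105)/0.2690 = 2.7676
A = e^2.7676 ≈ 15.92 km²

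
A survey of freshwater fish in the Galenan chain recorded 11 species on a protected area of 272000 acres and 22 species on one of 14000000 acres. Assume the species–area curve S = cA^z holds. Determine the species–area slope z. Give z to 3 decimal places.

0.176

Taking logs: ln S = ln c + z ln A, so z = (ln S₂ − ln S₁)/(ln A₂ − ln A₁).
z = ln(22/11) / ln(14000000/272000) = ln(2) / ln(51.47) = 0.6931 / 3.9410 = 0.1759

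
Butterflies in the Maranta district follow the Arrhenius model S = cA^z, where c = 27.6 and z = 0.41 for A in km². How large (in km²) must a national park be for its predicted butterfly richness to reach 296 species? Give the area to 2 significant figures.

330 km²

296 = 27.6 × A^0.41  ⇒  A^0.41 = 296/27.6 = 10.72
ln A = ln(10.72) / 0.41 = 2.3725 / 0.41 = 5.7867
A = e^5.7867 ≈ 325.9 km²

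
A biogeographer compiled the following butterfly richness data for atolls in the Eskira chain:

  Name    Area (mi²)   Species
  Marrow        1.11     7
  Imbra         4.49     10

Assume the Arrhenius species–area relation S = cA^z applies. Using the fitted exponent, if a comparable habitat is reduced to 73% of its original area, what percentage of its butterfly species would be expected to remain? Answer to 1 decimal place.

92.3%

z = ln(10/7) / ln(4.49/1.11) = 0.3567 / 1.3975 = 0.2552
S_new/S_old = (A_new/A_old)^z = 0.73^0.2552 = exp(0.2552 × -0.3147) = 0.9228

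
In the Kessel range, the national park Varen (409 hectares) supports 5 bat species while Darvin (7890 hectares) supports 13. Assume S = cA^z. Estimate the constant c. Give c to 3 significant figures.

0.717

z = ln(S₂/S₁) / ln(A₂/A₁) = ln(13/5) / ln(7890/409) = 0.9555 / 2.9596 = 0.3228
c = S₁ / A₁^z = 5 / 409^0.3228 = 5 / 6.969 = 0.7174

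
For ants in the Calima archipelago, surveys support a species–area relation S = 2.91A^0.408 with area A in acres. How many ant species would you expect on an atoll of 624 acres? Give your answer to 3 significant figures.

S = 2.91 × 624^0.408
ln S = ln 2.91 + 0.408 × ln 624 = 1.0682 + 0.408 × 6.4362 = 3.6941
S = e^3.6941 ≈ 40.21

40.2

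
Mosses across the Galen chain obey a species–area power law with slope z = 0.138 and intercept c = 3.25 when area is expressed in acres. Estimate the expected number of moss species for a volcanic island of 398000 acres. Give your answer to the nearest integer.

19

S = 3.25 × 398000^0.138
ln S = ln 3.25 + 0.138 × ln 398000 = 1.1787 + 0.138 × 12.8942 = 2.9581
S = e^2.9581 ≈ 19.26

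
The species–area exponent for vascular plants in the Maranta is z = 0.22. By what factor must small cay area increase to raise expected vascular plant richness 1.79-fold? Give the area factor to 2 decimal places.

14.10

(A₂/A₁)^0.22 = 1.79, so A₂/A₁ = 1.79^(1/0.22) = 1.79^4.545
ln(A₂/A₁) = ln 1.79 / 0.22 = 0.5822 / 0.22 = 2.6464
A₂/A₁ = e^2.6464 ≈ 14.1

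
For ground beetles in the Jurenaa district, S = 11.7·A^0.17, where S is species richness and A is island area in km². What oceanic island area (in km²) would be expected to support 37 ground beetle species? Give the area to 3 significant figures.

37 = 11.7 × A^0.17  ⇒  A^0.17 = 37/11.7 = 3.162
ln A = ln(3.162) / 0.17 = 1.1513 / 0.17 = 6.7725
A = e^6.7725 ≈ 873.5 km²

874 km²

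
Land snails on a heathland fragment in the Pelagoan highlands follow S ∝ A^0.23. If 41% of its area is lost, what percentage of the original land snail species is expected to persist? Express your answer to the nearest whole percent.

89%

S_new/S_old = (A_new/A_old)^z = 0.59^0.23
= exp(0.23 × ln 0.59) = exp(0.23 × -0.5276) = exp(-0.1214) ≈ 0.8857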